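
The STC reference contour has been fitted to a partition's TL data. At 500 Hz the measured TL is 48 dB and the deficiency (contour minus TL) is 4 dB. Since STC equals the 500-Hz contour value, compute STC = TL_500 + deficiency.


By ASTM E413, STC = value of the fitted reference contour at 500 Hz.
Contour value at 500 Hz = TL_500 + deficiency = 48 + 4 = 52
STC = 52


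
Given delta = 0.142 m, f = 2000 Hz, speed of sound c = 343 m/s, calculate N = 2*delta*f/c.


N = 2*delta*f/c = 2*delta/lambda, where lambda = c/f
lambda = 343 / 2000 = 0.1715 m
N = 2 * 0.142 / 0.1715 = 1.656


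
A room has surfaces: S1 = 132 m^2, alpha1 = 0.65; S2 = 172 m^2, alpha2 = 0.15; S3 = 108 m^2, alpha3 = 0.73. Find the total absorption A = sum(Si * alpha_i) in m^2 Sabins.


132 * 0.65 = 85.8
172 * 0.15 = 25.8
108 * 0.73 = 78.84
A_total = 85.8 + 25.8 + 78.84 = 190.44 m^2


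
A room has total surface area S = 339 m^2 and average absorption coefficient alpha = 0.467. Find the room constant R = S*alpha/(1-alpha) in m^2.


R = 339 * 0.467 / (1 - 0.467) = 297.02 m^2


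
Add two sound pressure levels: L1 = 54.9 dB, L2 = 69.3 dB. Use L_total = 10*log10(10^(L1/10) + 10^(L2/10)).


10^(54.9/10) = 309030
10^(69.3/10) = 8.51138e+06
Sum = 309030 + 8.51138e+06 = 8.82041e+06
L_total = 10*log10(8.82041e+06) = 69.455 dB


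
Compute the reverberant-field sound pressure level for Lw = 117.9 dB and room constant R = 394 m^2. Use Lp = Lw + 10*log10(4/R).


4/R = 4/394 = 0.0101523
Lp = 117.9 + 10*log10(0.0101523) = 97.966 dB


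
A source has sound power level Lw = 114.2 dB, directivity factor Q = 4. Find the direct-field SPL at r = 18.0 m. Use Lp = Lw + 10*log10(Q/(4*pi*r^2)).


4*pi*r^2 = 4*pi*18.0^2 = 4071.5 m^2
Q / (4*pi*r^2) = 4 / 4071.5 = 0.000982439
Lp = 114.2 + 10*log10(0.000982439) = 84.123 dB


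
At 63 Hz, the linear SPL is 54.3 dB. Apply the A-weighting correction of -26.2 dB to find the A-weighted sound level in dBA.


A-weighting table: 63 Hz -> -26.2 dB correction
SPL_A = SPL + correction = 54.3 + (-26.2) = 28.1 dBA


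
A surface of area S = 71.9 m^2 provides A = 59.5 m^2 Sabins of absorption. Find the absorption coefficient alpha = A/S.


Absorption coefficient = absorbed power / incident power
alpha = A / S = 59.5 / 71.9 = 0.82754


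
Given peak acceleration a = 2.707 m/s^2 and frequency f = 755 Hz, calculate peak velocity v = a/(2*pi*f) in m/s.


omega = 2*pi*f = 2*pi*755 = 4743.8 rad/s
v = a / omega = 2.707 / 4743.8 = 0.00057064 m/s


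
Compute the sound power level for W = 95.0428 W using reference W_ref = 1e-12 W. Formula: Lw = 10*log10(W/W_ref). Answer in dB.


W / W_ref = 95.0428 / 1e-12 = 9.50428e+13
Lw = 10 * log10(9.50428e+13) = 139.78 dB


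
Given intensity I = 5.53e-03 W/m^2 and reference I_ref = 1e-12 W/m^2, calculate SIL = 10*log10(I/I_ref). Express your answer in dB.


I / I_ref = 5.53e-03 / 1e-12 = 5.53e+09
SIL = 10 * log10(5.53e+09) = 97.427 dB


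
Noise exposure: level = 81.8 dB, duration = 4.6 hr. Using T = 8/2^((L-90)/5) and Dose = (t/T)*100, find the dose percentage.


T_allowed = 8 / 2^((81.8 - 90)/5) = 24.9333 hr
Dose = 4.6 / 24.9333 * 100 = 18.449 %


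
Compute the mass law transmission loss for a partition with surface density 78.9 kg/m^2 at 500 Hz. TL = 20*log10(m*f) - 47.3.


m * f = 78.9 * 500 = 39450
20*log10(39450) = 91.9209 dB
TL = 91.9209 - 47.3 = 44.621 dB


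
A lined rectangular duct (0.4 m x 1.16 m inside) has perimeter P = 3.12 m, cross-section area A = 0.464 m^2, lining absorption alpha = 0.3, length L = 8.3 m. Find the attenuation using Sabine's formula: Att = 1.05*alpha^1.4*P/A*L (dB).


alpha^1.4 = 0.3^1.4 = 0.18534
Attenuation rate = 1.05 * alpha^1.4 * P / A
= 1.05 * 0.18534 * 3.12 / 0.464 = 1.30856 dB/m
Total Att = 1.30856 * 8.3 = 10.861 dB


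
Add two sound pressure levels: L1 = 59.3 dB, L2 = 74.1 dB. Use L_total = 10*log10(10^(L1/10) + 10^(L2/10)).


10^(59.3/10) = 851138
10^(74.1/10) = 2.5704e+07
Sum = 851138 + 2.5704e+07 = 2.65551e+07
L_total = 10*log10(2.65551e+07) = 74.241 dB


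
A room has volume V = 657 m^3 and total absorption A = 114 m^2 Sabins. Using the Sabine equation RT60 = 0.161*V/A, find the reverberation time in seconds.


RT60 = 0.161 * 657 / 114 = 0.92787 s


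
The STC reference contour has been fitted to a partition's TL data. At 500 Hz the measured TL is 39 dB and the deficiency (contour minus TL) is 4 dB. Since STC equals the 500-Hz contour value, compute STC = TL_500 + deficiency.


By ASTM E413, STC = value of the fitted reference contour at 500 Hz.
Contour value at 500 Hz = TL_500 + deficiency = 39 + 4 = 43
STC = 43


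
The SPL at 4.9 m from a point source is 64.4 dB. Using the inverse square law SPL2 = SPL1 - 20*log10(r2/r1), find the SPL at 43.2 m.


r2/r1 = 43.2/4.9 = 8.81633
Correction = 20*log10(8.81633) = 18.9058 dB
SPL2 = 64.4 - 18.9058 = 45.494 dB


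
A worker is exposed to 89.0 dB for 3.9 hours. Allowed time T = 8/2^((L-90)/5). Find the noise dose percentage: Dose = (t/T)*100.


T_allowed = 8 / 2^((89.0 - 90)/5) = 9.18959 hr
Dose = 3.9 / 9.18959 * 100 = 42.439 %


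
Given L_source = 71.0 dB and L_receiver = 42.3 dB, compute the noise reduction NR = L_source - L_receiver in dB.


NR = L_source - L_receiver (difference between source and receiving room levels)
NR = 71.0 - 42.3 = 28.7 dB


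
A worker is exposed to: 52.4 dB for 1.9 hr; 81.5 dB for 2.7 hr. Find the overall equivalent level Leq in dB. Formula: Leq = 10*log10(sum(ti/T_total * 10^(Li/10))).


T_total = 1.9 + 2.7 = 4.6 hr
(1.9/4.6) * 10^(52.4/10) = 71778.7
(2.7/4.6) * 10^(81.5/10) = 8.29098e+07
Sum = 71778.7 + 8.29098e+07 = 8.29816e+07
Leq = 10*log10(8.29816e+07) = 79.19 dB


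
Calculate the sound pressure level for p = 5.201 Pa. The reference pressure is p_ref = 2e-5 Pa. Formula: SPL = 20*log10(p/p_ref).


p / p_ref = 5.201 / 2e-5 = 260050
SPL = 20 * log10(260050) = 108.3 dB


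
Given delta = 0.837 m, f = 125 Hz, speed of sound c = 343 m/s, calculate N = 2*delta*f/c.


N = 2*delta*f/c = 2*delta/lambda, where lambda = c/f
lambda = 343 / 125 = 2.744 m
N = 2 * 0.837 / 2.744 = 0.61006


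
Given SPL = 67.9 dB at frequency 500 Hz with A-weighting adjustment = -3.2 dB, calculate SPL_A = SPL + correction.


A-weighting table: 500 Hz -> -3.2 dB correction
SPL_A = SPL + correction = 67.9 + (-3.2) = 64.7 dBA


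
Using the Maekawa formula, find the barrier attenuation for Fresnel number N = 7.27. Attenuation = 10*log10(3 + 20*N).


3 + 20*N = 3 + 20*7.27 = 148.4
Att = 10*log10(148.4) = 21.714 dB


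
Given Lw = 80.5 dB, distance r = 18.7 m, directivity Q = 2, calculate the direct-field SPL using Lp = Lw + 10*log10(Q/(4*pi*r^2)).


4*pi*r^2 = 4*pi*18.7^2 = 4394.33 m^2
Q / (4*pi*r^2) = 2 / 4394.33 = 0.000455132
Lp = 80.5 + 10*log10(0.000455132) = 47.081 dB


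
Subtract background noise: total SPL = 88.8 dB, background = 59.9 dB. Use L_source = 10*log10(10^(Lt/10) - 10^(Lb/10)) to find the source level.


10^(88.8/10) = 7.58578e+08
10^(59.9/10) = 977237
Difference = 7.58578e+08 - 977237 = 7.57601e+08
L_source = 10*log10(7.57601e+08) = 88.794 dB


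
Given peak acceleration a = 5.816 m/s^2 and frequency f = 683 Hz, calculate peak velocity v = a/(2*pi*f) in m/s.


omega = 2*pi*f = 2*pi*683 = 4291.42 rad/s
v = a / omega = 5.816 / 4291.42 = 0.0013553 m/s


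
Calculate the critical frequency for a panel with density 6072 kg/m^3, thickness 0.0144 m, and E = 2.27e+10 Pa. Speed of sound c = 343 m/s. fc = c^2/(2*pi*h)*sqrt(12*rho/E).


12*rho/E = 12*6072/2.27e+10 = 3.20987e-06
sqrt(12*rho/E) = sqrt(3.20987e-06) = 0.00179161
c^2/(2*pi*h) = 343^2/(2*pi*0.0144) = 1.30031e+06
fc = 1.30031e+06 * 0.00179161 = 2329.6 Hz


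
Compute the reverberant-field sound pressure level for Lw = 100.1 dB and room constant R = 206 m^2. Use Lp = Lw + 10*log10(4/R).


4/R = 4/206 = 0.0194175
Lp = 100.1 + 10*log10(0.0194175) = 82.982 dB


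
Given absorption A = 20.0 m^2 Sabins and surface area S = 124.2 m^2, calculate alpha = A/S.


Absorption coefficient = absorbed power / incident power
alpha = A / S = 20.0 / 124.2 = 0.16103


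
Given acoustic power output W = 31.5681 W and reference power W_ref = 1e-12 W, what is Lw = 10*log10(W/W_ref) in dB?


W / W_ref = 31.5681 / 1e-12 = 3.15681e+13
Lw = 10 * log10(3.15681e+13) = 134.99 dB


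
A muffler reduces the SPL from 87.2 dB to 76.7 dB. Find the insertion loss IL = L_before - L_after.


Insertion loss = SPL without muffler - SPL with muffler
IL = 87.2 - 76.7 = 10.5 dB


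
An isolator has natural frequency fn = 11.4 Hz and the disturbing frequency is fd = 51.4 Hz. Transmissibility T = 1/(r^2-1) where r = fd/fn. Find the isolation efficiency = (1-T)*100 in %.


r = 51.4 / 11.4 = 4.50877
r^2 - 1 = 4.50877^2 - 1 = 19.329
T = 1/19.329 = 0.0517357
Efficiency = (1 - 0.0517357)*100 = 94.826 %


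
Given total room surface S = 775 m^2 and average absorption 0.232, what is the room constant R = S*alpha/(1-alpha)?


R = 775 * 0.232 / (1 - 0.232) = 234.11 m^2


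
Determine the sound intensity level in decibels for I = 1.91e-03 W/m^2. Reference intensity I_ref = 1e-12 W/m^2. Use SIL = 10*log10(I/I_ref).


I / I_ref = 1.91e-03 / 1e-12 = 1.91e+09
SIL = 10 * log10(1.91e+09) = 92.81 dB


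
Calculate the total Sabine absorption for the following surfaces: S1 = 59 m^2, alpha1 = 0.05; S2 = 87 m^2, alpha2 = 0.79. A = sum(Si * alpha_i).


59 * 0.05 = 2.95
87 * 0.79 = 68.73
A_total = 2.95 + 68.73 = 71.68 m^2


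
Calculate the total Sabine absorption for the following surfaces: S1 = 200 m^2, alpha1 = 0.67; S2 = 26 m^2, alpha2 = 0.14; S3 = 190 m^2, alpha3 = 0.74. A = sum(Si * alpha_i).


200 * 0.67 = 134
26 * 0.14 = 3.64
190 * 0.74 = 140.6
A_total = 134 + 3.64 + 140.6 = 278.24 m^2


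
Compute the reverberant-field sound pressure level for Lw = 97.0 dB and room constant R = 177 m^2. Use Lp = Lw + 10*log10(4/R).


4/R = 4/177 = 0.0225989
Lp = 97.0 + 10*log10(0.0225989) = 80.541 dB


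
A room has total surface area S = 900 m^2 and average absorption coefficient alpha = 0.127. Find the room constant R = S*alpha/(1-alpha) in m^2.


R = 900 * 0.127 / (1 - 0.127) = 130.93 m^2


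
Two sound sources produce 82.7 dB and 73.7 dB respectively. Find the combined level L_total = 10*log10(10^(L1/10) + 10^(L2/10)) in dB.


10^(82.7/10) = 1.86209e+08
10^(73.7/10) = 2.34423e+07
Sum = 1.86209e+08 + 2.34423e+07 = 2.09651e+08
L_total = 10*log10(2.09651e+08) = 83.215 dB


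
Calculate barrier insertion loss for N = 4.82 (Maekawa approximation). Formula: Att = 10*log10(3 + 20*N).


3 + 20*N = 3 + 20*4.82 = 99.4
Att = 10*log10(99.4) = 19.974 dB


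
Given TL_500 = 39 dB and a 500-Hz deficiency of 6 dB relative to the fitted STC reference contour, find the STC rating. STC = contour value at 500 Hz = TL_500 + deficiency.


By ASTM E413, STC = value of the fitted reference contour at 500 Hz.
Contour value at 500 Hz = TL_500 + deficiency = 39 + 6 = 45
STC = 45


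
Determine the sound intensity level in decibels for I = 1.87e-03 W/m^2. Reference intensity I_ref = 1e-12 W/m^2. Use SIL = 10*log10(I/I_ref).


I / I_ref = 1.87e-03 / 1e-12 = 1.87e+09
SIL = 10 * log10(1.87e+09) = 92.718 dB


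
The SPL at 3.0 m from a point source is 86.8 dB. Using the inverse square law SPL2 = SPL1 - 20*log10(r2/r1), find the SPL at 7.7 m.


r2/r1 = 7.7/3.0 = 2.56667
Correction = 20*log10(2.56667) = 8.1874 dB
SPL2 = 86.8 - 8.1874 = 78.613 dB


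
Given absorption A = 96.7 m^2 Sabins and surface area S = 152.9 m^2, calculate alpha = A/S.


Absorption coefficient = absorbed power / incident power
alpha = A / S = 96.7 / 152.9 = 0.63244


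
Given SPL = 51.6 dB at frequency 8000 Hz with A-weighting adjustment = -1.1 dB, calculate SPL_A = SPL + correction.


A-weighting table: 8000 Hz -> -1.1 dB correction
SPL_A = SPL + correction = 51.6 + (-1.1) = 50.5 dBA


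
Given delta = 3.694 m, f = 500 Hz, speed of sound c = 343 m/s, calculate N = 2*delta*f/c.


N = 2*delta*f/c = 2*delta/lambda, where lambda = c/f
lambda = 343 / 500 = 0.686 m
N = 2 * 3.694 / 0.686 = 10.77


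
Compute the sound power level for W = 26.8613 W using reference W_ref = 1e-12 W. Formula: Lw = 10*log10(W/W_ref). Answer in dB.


W / W_ref = 26.8613 / 1e-12 = 2.68613e+13
Lw = 10 * log10(2.68613e+13) = 134.29 dB


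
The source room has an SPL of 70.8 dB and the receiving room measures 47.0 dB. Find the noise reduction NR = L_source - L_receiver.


NR = L_source - L_receiver (difference between source and receiving room levels)
NR = 70.8 - 47.0 = 23.8 dB


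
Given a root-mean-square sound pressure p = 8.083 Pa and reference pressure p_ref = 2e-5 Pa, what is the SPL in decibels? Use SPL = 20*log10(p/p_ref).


p / p_ref = 8.083 / 2e-5 = 404150
SPL = 20 * log10(404150) = 112.13 dB


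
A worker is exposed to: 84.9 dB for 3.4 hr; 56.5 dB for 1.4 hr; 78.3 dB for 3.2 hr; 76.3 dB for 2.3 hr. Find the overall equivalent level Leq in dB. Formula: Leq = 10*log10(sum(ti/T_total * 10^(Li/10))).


T_total = 3.4 + 1.4 + 3.2 + 2.3 = 10.3 hr
(3.4/10.3) * 10^(84.9/10) = 1.0201e+08
(1.4/10.3) * 10^(56.5/10) = 60714.3
(3.2/10.3) * 10^(78.3/10) = 2.10045e+07
(2.3/10.3) * 10^(76.3/10) = 9.52556e+06
Sum = 1.0201e+08 + 60714.3 + 2.10045e+07 + 9.52556e+06 = 1.32601e+08
Leq = 10*log10(1.32601e+08) = 81.225 dB


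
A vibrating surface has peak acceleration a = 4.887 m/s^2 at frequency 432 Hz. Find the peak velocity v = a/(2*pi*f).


omega = 2*pi*f = 2*pi*432 = 2714.34 rad/s
v = a / omega = 4.887 / 2714.34 = 0.0018004 m/s


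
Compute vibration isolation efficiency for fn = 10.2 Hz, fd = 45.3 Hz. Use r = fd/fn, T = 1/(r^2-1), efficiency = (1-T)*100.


r = 45.3 / 10.2 = 4.44118
r^2 - 1 = 4.44118^2 - 1 = 18.7241
T = 1/18.7241 = 0.0534071
Efficiency = (1 - 0.0534071)*100 = 94.659 %


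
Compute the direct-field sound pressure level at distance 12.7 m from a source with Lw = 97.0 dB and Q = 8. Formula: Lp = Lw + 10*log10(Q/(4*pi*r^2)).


4*pi*r^2 = 4*pi*12.7^2 = 2026.83 m^2
Q / (4*pi*r^2) = 8 / 2026.83 = 0.00394705
Lp = 97.0 + 10*log10(0.00394705) = 72.963 dB


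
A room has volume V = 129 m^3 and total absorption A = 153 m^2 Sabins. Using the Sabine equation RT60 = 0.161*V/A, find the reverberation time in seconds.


RT60 = 0.161 * 129 / 153 = 0.13575 s


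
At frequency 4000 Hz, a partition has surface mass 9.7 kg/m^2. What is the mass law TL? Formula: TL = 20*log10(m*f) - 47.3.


m * f = 9.7 * 4000 = 38800
20*log10(38800) = 91.7766 dB
TL = 91.7766 - 47.3 = 44.477 dB


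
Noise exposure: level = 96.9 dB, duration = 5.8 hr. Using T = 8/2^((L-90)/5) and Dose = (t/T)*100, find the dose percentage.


T_allowed = 8 / 2^((96.9 - 90)/5) = 3.07375 hr
Dose = 5.8 / 3.07375 * 100 = 188.69 %


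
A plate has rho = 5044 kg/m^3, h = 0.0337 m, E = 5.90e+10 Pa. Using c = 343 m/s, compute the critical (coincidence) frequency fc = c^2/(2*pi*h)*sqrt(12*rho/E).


12*rho/E = 12*5044/5.90e+10 = 1.0259e-06
sqrt(12*rho/E) = sqrt(1.0259e-06) = 0.00101287
c^2/(2*pi*h) = 343^2/(2*pi*0.0337) = 555621
fc = 555621 * 0.00101287 = 562.77 Hz


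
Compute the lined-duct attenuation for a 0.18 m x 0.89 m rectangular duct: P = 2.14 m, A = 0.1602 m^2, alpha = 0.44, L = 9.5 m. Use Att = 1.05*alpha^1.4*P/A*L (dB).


alpha^1.4 = 0.44^1.4 = 0.316835
Attenuation rate = 1.05 * alpha^1.4 * P / A
= 1.05 * 0.316835 * 2.14 / 0.1602 = 4.444 dB/m
Total Att = 4.444 * 9.5 = 42.218 dB


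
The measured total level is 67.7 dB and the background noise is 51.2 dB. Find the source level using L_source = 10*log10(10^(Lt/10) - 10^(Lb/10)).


10^(67.7/10) = 5.88844e+06
10^(51.2/10) = 131826
Difference = 5.88844e+06 - 131826 = 5.75661e+06
L_source = 10*log10(5.75661e+06) = 67.602 dB


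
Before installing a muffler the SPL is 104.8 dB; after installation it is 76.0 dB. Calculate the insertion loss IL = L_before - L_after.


Insertion loss = SPL without muffler - SPL with muffler
IL = 104.8 - 76.0 = 28.8 dB


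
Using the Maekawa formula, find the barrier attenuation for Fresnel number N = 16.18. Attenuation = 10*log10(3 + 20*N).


3 + 20*N = 3 + 20*16.18 = 326.6
Att = 10*log10(326.6) = 25.14 dB


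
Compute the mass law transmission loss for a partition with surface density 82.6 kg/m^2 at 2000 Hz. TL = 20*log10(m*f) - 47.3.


m * f = 82.6 * 2000 = 165200
20*log10(165200) = 104.36 dB
TL = 104.36 - 47.3 = 57.06 dB


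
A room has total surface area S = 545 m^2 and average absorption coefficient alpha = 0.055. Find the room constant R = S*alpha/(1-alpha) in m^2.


R = 545 * 0.055 / (1 - 0.055) = 31.72 m^2


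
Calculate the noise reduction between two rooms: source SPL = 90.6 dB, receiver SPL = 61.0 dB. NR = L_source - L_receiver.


NR = L_source - L_receiver (difference between source and receiving room levels)
NR = 90.6 - 61.0 = 29.6 dB


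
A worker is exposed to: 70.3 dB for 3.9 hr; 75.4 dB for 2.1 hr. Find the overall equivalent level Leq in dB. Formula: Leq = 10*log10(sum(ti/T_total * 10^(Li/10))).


T_total = 3.9 + 2.1 = 6.0 hr
(3.9/6.0) * 10^(70.3/10) = 6.96488e+06
(2.1/6.0) * 10^(75.4/10) = 1.21358e+07
Sum = 6.96488e+06 + 1.21358e+07 = 1.91007e+07
Leq = 10*log10(1.91007e+07) = 72.81 dB


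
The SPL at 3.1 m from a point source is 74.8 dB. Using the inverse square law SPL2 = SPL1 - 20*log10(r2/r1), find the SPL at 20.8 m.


r2/r1 = 20.8/3.1 = 6.70968
Correction = 20*log10(6.70968) = 16.534 dB
SPL2 = 74.8 - 16.534 = 58.266 dB


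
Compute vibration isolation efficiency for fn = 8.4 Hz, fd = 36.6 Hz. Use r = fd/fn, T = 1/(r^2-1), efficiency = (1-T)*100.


r = 36.6 / 8.4 = 4.35714
r^2 - 1 = 4.35714^2 - 1 = 17.9847
T = 1/17.9847 = 0.0556028
Efficiency = (1 - 0.0556028)*100 = 94.44 %


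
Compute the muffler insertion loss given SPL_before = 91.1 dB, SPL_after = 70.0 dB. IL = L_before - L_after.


Insertion loss = SPL without muffler - SPL with muffler
IL = 91.1 - 70.0 = 21.1 dB


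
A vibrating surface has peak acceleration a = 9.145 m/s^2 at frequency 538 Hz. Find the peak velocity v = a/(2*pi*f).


omega = 2*pi*f = 2*pi*538 = 3380.35 rad/s
v = a / omega = 9.145 / 3380.35 = 0.0027053 m/s


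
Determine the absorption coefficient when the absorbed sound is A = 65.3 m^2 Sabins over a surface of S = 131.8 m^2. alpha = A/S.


Absorption coefficient = absorbed power / incident power
alpha = A / S = 65.3 / 131.8 = 0.49545


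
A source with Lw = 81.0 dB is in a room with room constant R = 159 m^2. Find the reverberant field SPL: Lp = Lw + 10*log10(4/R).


4/R = 4/159 = 0.0251572
Lp = 81.0 + 10*log10(0.0251572) = 65.007 dB


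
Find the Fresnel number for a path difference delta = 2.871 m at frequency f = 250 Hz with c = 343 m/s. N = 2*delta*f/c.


N = 2*delta*f/c = 2*delta/lambda, where lambda = c/f
lambda = 343 / 250 = 1.372 m
N = 2 * 2.871 / 1.372 = 4.1851


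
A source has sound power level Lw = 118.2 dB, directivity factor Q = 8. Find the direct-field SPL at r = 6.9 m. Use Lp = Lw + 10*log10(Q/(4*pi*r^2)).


4*pi*r^2 = 4*pi*6.9^2 = 598.285 m^2
Q / (4*pi*r^2) = 8 / 598.285 = 0.0133716
Lp = 118.2 + 10*log10(0.0133716) = 99.462 dB


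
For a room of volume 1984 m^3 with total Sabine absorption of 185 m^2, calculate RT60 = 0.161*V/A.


RT60 = 0.161 * 1984 / 185 = 1.7266 s


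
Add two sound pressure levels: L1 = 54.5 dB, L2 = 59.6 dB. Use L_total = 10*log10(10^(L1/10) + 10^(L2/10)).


10^(54.5/10) = 281838
10^(59.6/10) = 912011
Sum = 281838 + 912011 = 1.19385e+06
L_total = 10*log10(1.19385e+06) = 60.769 dB


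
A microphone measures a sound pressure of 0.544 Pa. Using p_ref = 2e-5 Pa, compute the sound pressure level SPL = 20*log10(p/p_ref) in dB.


p / p_ref = 0.544 / 2e-5 = 27200
SPL = 20 * log10(27200) = 88.691 dB


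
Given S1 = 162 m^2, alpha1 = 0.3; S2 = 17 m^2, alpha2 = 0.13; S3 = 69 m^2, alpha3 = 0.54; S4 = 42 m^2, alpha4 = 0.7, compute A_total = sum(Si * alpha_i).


162 * 0.3 = 48.6
17 * 0.13 = 2.21
69 * 0.54 = 37.26
42 * 0.7 = 29.4
A_total = 48.6 + 2.21 + 37.26 + 29.4 = 117.47 m^2


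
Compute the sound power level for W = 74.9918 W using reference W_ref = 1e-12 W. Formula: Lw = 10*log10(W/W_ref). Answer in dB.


W / W_ref = 74.9918 / 1e-12 = 7.49918e+13
Lw = 10 * log10(7.49918e+13) = 138.75 dB


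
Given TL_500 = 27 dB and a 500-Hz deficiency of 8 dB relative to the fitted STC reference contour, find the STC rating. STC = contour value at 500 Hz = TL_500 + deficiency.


By ASTM E413, STC = value of the fitted reference contour at 500 Hz.
Contour value at 500 Hz = TL_500 + deficiency = 27 + 8 = 35
STC = 35


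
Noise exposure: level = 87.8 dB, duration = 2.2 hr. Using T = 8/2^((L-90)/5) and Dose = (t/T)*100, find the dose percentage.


T_allowed = 8 / 2^((87.8 - 90)/5) = 10.8528 hr
Dose = 2.2 / 10.8528 * 100 = 20.271 %


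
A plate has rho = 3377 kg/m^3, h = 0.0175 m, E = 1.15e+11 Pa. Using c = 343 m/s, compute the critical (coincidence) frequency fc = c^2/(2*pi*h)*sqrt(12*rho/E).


12*rho/E = 12*3377/1.15e+11 = 3.52383e-07
sqrt(12*rho/E) = sqrt(3.52383e-07) = 0.000593619
c^2/(2*pi*h) = 343^2/(2*pi*0.0175) = 1.06997e+06
fc = 1.06997e+06 * 0.000593619 = 635.15 Hz


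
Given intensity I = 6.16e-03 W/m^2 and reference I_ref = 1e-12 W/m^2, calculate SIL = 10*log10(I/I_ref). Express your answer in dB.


I / I_ref = 6.16e-03 / 1e-12 = 6.16e+09
SIL = 10 * log10(6.16e+09) = 97.896 dB


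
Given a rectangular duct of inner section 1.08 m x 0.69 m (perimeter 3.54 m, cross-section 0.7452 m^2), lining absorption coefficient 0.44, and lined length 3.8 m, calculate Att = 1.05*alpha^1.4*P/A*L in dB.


alpha^1.4 = 0.44^1.4 = 0.316835
Attenuation rate = 1.05 * alpha^1.4 * P / A
= 1.05 * 0.316835 * 3.54 / 0.7452 = 1.58035 dB/m
Total Att = 1.58035 * 3.8 = 6.0053 dB


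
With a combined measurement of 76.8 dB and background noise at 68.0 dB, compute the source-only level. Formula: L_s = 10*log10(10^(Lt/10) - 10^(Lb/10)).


10^(76.8/10) = 4.7863e+07
10^(68.0/10) = 6.30957e+06
Difference = 4.7863e+07 - 6.30957e+06 = 4.15534e+07
L_source = 10*log10(4.15534e+07) = 76.186 dB


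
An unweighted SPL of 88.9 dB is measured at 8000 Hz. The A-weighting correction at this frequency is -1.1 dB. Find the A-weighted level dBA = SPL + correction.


A-weighting table: 8000 Hz -> -1.1 dB correction
SPL_A = SPL + correction = 88.9 + (-1.1) = 87.8 dBA


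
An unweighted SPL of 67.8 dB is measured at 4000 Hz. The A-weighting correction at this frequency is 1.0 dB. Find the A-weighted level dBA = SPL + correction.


A-weighting table: 4000 Hz -> 1.0 dB correction
SPL_A = SPL + correction = 67.8 + (1.0) = 68.8 dBA


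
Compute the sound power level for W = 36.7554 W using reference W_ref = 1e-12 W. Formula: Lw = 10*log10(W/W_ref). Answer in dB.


W / W_ref = 36.7554 / 1e-12 = 3.67554e+13
Lw = 10 * log10(3.67554e+13) = 135.65 dB


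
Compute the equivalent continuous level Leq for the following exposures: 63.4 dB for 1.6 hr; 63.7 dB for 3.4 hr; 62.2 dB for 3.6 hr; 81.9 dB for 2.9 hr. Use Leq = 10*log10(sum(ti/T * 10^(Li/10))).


T_total = 1.6 + 3.4 + 3.6 + 2.9 = 11.5 hr
(1.6/11.5) * 10^(63.4/10) = 304384
(3.4/11.5) * 10^(63.7/10) = 693076
(3.6/11.5) * 10^(62.2/10) = 519523
(2.9/11.5) * 10^(81.9/10) = 3.90571e+07
Sum = 304384 + 693076 + 519523 + 3.90571e+07 = 4.05741e+07
Leq = 10*log10(4.05741e+07) = 76.082 dB


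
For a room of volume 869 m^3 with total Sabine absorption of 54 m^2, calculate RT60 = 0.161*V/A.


RT60 = 0.161 * 869 / 54 = 2.5909 s


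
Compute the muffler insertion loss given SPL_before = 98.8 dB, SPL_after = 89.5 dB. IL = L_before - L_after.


Insertion loss = SPL without muffler - SPL with muffler
IL = 98.8 - 89.5 = 9.3 dB


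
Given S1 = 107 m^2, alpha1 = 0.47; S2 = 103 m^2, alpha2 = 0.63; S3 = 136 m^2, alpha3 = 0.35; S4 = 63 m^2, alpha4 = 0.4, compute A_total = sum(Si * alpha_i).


107 * 0.47 = 50.29
103 * 0.63 = 64.89
136 * 0.35 = 47.6
63 * 0.4 = 25.2
A_total = 50.29 + 64.89 + 47.6 + 25.2 = 187.98 m^2


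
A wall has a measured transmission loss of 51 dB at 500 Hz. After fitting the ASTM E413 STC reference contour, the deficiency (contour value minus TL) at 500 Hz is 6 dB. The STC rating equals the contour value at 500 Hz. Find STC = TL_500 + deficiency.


By ASTM E413, STC = value of the fitted reference contour at 500 Hz.
Contour value at 500 Hz = TL_500 + deficiency = 51 + 6 = 57
STC = 57


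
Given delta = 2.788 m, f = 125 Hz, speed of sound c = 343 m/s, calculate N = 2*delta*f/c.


N = 2*delta*f/c = 2*delta/lambda, where lambda = c/f
lambda = 343 / 125 = 2.744 m
N = 2 * 2.788 / 2.744 = 2.0321


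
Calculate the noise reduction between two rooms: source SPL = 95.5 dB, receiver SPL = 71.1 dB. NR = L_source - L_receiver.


NR = L_source - L_receiver (difference between source and receiving room levels)
NR = 95.5 - 71.1 = 24.4 dB


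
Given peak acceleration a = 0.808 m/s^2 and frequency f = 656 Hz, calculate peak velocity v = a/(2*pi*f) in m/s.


omega = 2*pi*f = 2*pi*656 = 4121.77 rad/s
v = a / omega = 0.808 / 4121.77 = 0.00019603 m/s


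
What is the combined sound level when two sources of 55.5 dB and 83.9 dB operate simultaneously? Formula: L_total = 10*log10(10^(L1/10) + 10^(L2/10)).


10^(55.5/10) = 354813
10^(83.9/10) = 2.45471e+08
Sum = 354813 + 2.45471e+08 = 2.45826e+08
L_total = 10*log10(2.45826e+08) = 83.906 dB


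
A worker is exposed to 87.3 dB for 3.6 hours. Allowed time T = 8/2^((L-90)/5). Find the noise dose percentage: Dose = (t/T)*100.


T_allowed = 8 / 2^((87.3 - 90)/5) = 11.6318 hr
Dose = 3.6 / 11.6318 * 100 = 30.95 %


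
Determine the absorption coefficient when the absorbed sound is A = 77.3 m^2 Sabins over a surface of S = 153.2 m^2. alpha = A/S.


Absorption coefficient = absorbed power / incident power
alpha = A / S = 77.3 / 153.2 = 0.50457


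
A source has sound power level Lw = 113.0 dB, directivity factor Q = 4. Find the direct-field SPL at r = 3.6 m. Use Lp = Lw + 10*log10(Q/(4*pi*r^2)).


4*pi*r^2 = 4*pi*3.6^2 = 162.86 m^2
Q / (4*pi*r^2) = 4 / 162.86 = 0.024561
Lp = 113.0 + 10*log10(0.024561) = 96.902 dB


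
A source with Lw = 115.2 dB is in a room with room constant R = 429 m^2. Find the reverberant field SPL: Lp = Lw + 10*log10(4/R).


4/R = 4/429 = 0.00932401
Lp = 115.2 + 10*log10(0.00932401) = 94.896 dB


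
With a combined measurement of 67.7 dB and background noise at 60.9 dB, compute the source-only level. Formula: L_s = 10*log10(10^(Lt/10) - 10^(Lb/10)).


10^(67.7/10) = 5.88844e+06
10^(60.9/10) = 1.23027e+06
Difference = 5.88844e+06 - 1.23027e+06 = 4.65817e+06
L_source = 10*log10(4.65817e+06) = 66.682 dB


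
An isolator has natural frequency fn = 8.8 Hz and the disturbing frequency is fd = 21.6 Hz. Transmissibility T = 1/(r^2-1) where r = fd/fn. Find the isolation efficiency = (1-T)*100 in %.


r = 21.6 / 8.8 = 2.45455
r^2 - 1 = 2.45455^2 - 1 = 5.02482
T = 1/5.02482 = 0.199012
Efficiency = (1 - 0.199012)*100 = 80.099 %


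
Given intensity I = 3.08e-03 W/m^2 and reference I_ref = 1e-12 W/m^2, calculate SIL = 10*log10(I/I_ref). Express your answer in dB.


I / I_ref = 3.08e-03 / 1e-12 = 3.08e+09
SIL = 10 * log10(3.08e+09) = 94.886 dB


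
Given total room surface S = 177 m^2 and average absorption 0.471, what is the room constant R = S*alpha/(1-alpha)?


R = 177 * 0.471 / (1 - 0.471) = 157.59 m^2


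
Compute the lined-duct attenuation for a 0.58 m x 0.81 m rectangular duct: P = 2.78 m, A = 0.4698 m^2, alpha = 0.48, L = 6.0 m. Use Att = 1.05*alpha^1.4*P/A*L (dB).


alpha^1.4 = 0.48^1.4 = 0.35788
Attenuation rate = 1.05 * alpha^1.4 * P / A
= 1.05 * 0.35788 * 2.78 / 0.4698 = 2.22361 dB/m
Total Att = 2.22361 * 6.0 = 13.342 dB


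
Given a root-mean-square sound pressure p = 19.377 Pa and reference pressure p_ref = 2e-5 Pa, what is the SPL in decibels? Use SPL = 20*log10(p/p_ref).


p / p_ref = 19.377 / 2e-5 = 968850
SPL = 20 * log10(968850) = 119.73 dB


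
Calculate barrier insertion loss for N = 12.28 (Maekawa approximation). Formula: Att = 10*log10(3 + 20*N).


3 + 20*N = 3 + 20*12.28 = 248.6
Att = 10*log10(248.6) = 23.955 dB


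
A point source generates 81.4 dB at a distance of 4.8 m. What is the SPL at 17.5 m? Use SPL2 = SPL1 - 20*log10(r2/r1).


r2/r1 = 17.5/4.8 = 3.64583
Correction = 20*log10(3.64583) = 11.2359 dB
SPL2 = 81.4 - 11.2359 = 70.164 dB


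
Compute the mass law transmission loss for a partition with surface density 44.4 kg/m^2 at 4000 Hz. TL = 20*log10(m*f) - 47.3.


m * f = 44.4 * 4000 = 177600
20*log10(177600) = 104.989 dB
TL = 104.989 - 47.3 = 57.689 dB


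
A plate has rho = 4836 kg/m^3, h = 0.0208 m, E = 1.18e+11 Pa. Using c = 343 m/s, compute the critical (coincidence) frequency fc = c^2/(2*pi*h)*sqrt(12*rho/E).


12*rho/E = 12*4836/1.18e+11 = 4.91797e-07
sqrt(12*rho/E) = sqrt(4.91797e-07) = 0.000701282
c^2/(2*pi*h) = 343^2/(2*pi*0.0208) = 900212
fc = 900212 * 0.000701282 = 631.3 Hz


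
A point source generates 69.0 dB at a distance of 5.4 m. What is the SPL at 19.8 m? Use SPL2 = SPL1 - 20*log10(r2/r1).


r2/r1 = 19.8/5.4 = 3.66667
Correction = 20*log10(3.66667) = 11.2854 dB
SPL2 = 69.0 - 11.2854 = 57.715 dB


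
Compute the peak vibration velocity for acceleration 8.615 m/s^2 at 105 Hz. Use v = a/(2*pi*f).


omega = 2*pi*f = 2*pi*105 = 659.734 rad/s
v = a / omega = 8.615 / 659.734 = 0.013058 m/s


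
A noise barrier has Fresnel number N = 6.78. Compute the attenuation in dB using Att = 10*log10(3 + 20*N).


3 + 20*N = 3 + 20*6.78 = 138.6
Att = 10*log10(138.6) = 21.418 dB


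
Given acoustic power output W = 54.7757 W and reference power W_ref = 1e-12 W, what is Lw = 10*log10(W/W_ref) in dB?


W / W_ref = 54.7757 / 1e-12 = 5.47757e+13
Lw = 10 * log10(5.47757e+13) = 137.39 dB


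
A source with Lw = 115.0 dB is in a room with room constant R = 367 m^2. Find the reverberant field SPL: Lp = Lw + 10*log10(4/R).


4/R = 4/367 = 0.0108992
Lp = 115.0 + 10*log10(0.0108992) = 95.374 dB


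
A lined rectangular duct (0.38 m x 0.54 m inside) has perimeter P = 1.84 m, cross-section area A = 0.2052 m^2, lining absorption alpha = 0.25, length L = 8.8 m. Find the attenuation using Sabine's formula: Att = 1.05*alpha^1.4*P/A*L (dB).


alpha^1.4 = 0.25^1.4 = 0.143587
Attenuation rate = 1.05 * alpha^1.4 * P / A
= 1.05 * 0.143587 * 1.84 / 0.2052 = 1.3519 dB/m
Total Att = 1.3519 * 8.8 = 11.897 dB


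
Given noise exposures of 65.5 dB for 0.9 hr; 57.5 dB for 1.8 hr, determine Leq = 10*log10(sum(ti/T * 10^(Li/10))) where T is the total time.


T_total = 0.9 + 1.8 = 2.7 hr
(0.9/2.7) * 10^(65.5/10) = 1.18271e+06
(1.8/2.7) * 10^(57.5/10) = 374894
Sum = 1.18271e+06 + 374894 = 1.5576e+06
Leq = 10*log10(1.5576e+06) = 61.925 dB


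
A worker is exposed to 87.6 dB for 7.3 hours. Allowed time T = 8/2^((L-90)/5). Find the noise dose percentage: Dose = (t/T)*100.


T_allowed = 8 / 2^((87.6 - 90)/5) = 11.1579 hr
Dose = 7.3 / 11.1579 * 100 = 65.424 %


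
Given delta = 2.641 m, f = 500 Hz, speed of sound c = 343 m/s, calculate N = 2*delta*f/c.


N = 2*delta*f/c = 2*delta/lambda, where lambda = c/f
lambda = 343 / 500 = 0.686 m
N = 2 * 2.641 / 0.686 = 7.6997


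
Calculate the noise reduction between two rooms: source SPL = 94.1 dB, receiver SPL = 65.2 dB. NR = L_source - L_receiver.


NR = L_source - L_receiver (difference between source and receiving room levels)
NR = 94.1 - 65.2 = 28.9 dB


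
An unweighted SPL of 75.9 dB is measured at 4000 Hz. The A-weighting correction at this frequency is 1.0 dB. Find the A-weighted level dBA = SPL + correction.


A-weighting table: 4000 Hz -> 1.0 dB correction
SPL_A = SPL + correction = 75.9 + (1.0) = 76.9 dBA


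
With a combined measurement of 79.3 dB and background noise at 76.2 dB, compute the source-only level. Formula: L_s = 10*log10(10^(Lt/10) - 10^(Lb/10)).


10^(79.3/10) = 8.51138e+07
10^(76.2/10) = 4.16869e+07
Difference = 8.51138e+07 - 4.16869e+07 = 4.34269e+07
L_source = 10*log10(4.34269e+07) = 76.378 dB


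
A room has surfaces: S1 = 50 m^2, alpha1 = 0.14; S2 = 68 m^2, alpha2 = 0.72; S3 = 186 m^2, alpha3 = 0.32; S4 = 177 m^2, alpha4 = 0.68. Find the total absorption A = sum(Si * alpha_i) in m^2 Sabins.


50 * 0.14 = 7
68 * 0.72 = 48.96
186 * 0.32 = 59.52
177 * 0.68 = 120.36
A_total = 7 + 48.96 + 59.52 + 120.36 = 235.84 m^2


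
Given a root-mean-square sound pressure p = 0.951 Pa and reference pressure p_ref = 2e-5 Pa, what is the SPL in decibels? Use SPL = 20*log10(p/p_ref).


p / p_ref = 0.951 / 2e-5 = 47550
SPL = 20 * log10(47550) = 93.543 dB


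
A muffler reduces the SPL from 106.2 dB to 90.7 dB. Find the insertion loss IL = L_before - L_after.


Insertion loss = SPL without muffler - SPL with muffler
IL = 106.2 - 90.7 = 15.5 dB


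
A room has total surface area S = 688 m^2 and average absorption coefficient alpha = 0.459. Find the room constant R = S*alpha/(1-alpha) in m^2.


R = 688 * 0.459 / (1 - 0.459) = 583.72 m^2


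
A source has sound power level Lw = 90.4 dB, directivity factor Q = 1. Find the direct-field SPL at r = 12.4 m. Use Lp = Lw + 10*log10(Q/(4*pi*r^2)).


4*pi*r^2 = 4*pi*12.4^2 = 1932.21 m^2
Q / (4*pi*r^2) = 1 / 1932.21 = 0.000517542
Lp = 90.4 + 10*log10(0.000517542) = 57.539 dB


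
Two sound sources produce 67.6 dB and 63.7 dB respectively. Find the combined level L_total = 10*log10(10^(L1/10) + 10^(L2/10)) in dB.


10^(67.6/10) = 5.7544e+06
10^(63.7/10) = 2.34423e+06
Sum = 5.7544e+06 + 2.34423e+06 = 8.09863e+06
L_total = 10*log10(8.09863e+06) = 69.084 dB


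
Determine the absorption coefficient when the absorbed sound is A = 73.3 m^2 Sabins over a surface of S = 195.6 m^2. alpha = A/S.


Absorption coefficient = absorbed power / incident power
alpha = A / S = 73.3 / 195.6 = 0.37474


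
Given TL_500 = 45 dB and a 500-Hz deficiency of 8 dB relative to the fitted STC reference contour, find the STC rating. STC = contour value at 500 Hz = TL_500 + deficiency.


By ASTM E413, STC = value of the fitted reference contour at 500 Hz.
Contour value at 500 Hz = TL_500 + deficiency = 45 + 8 = 53
STC = 53


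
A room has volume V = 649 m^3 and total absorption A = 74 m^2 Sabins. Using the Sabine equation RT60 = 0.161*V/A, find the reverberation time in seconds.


RT60 = 0.161 * 649 / 74 = 1.412 s


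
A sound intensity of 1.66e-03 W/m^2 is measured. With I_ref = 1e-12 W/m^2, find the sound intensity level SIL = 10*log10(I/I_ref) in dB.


I / I_ref = 1.66e-03 / 1e-12 = 1.66e+09
SIL = 10 * log10(1.66e+09) = 92.201 dB


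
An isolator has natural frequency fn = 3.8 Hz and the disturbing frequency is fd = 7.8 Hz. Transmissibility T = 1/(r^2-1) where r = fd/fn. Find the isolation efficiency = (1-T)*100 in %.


r = 7.8 / 3.8 = 2.05263
r^2 - 1 = 2.05263^2 - 1 = 3.21329
T = 1/3.21329 = 0.311208
Efficiency = (1 - 0.311208)*100 = 68.879 %


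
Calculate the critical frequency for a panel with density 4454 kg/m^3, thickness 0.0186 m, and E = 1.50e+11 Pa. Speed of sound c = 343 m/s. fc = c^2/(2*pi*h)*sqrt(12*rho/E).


12*rho/E = 12*4454/1.50e+11 = 3.5632e-07
sqrt(12*rho/E) = sqrt(3.5632e-07) = 0.000596925
c^2/(2*pi*h) = 343^2/(2*pi*0.0186) = 1.00669e+06
fc = 1.00669e+06 * 0.000596925 = 600.92 Hz


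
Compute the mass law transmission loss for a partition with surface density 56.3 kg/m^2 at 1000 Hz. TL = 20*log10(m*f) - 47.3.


m * f = 56.3 * 1000 = 56300
20*log10(56300) = 95.0102 dB
TL = 95.0102 - 47.3 = 47.71 dB


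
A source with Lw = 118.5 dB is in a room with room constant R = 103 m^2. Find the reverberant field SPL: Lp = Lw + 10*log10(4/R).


4/R = 4/103 = 0.038835
Lp = 118.5 + 10*log10(0.038835) = 104.39 dB


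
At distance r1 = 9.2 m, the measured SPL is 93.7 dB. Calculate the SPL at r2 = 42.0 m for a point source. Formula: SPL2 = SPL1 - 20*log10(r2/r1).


r2/r1 = 42.0/9.2 = 4.56522
Correction = 20*log10(4.56522) = 13.1892 dB
SPL2 = 93.7 - 13.1892 = 80.511 dB


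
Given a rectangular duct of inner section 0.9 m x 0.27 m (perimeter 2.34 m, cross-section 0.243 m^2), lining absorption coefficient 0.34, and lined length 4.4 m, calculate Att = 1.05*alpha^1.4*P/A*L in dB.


alpha^1.4 = 0.34^1.4 = 0.220836
Attenuation rate = 1.05 * alpha^1.4 * P / A
= 1.05 * 0.220836 * 2.34 / 0.243 = 2.2329 dB/m
Total Att = 2.2329 * 4.4 = 9.8248 dB


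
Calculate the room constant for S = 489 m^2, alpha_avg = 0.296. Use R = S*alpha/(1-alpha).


R = 489 * 0.296 / (1 - 0.296) = 205.6 m^2


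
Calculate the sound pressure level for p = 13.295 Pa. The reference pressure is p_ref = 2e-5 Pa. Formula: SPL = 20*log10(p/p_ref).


p / p_ref = 13.295 / 2e-5 = 664750
SPL = 20 * log10(664750) = 116.45 dB


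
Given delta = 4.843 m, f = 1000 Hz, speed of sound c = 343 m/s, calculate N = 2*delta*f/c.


N = 2*delta*f/c = 2*delta/lambda, where lambda = c/f
lambda = 343 / 1000 = 0.343 m
N = 2 * 4.843 / 0.343 = 28.239


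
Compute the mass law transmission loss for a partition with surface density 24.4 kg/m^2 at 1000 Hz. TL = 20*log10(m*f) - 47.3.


m * f = 24.4 * 1000 = 24400
20*log10(24400) = 87.7478 dB
TL = 87.7478 - 47.3 = 40.448 dB


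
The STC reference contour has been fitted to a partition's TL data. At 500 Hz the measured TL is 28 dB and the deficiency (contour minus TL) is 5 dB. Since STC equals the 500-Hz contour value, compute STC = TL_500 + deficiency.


By ASTM E413, STC = value of the fitted reference contour at 500 Hz.
Contour value at 500 Hz = TL_500 + deficiency = 28 + 5 = 33
STC = 33


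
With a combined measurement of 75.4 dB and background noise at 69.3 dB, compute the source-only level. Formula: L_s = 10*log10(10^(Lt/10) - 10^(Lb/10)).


10^(75.4/10) = 3.46737e+07
10^(69.3/10) = 8.51138e+06
Difference = 3.46737e+07 - 8.51138e+06 = 2.61623e+07
L_source = 10*log10(2.61623e+07) = 74.177 dB


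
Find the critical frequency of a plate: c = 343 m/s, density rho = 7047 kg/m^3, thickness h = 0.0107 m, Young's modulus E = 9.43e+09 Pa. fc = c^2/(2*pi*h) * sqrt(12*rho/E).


12*rho/E = 12*7047/9.43e+09 = 8.96755e-06
sqrt(12*rho/E) = sqrt(8.96755e-06) = 0.00299459
c^2/(2*pi*h) = 343^2/(2*pi*0.0107) = 1.74995e+06
fc = 1.74995e+06 * 0.00299459 = 5240.4 Hz


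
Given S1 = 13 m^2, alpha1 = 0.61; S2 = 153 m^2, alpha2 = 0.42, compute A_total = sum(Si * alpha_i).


13 * 0.61 = 7.93
153 * 0.42 = 64.26
A_total = 7.93 + 64.26 = 72.19 m^2


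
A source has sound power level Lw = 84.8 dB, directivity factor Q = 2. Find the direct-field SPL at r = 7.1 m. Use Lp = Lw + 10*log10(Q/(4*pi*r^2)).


4*pi*r^2 = 4*pi*7.1^2 = 633.471 m^2
Q / (4*pi*r^2) = 2 / 633.471 = 0.00315721
Lp = 84.8 + 10*log10(0.00315721) = 59.793 dB


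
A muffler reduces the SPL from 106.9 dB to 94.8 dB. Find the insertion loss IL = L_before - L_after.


Insertion loss = SPL without muffler - SPL with muffler
IL = 106.9 - 94.8 = 12.1 dB


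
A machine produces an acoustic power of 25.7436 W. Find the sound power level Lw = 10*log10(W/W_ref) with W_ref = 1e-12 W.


W / W_ref = 25.7436 / 1e-12 = 2.57436e+13
Lw = 10 * log10(2.57436e+13) = 134.11 dB


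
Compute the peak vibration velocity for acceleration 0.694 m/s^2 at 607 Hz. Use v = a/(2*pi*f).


omega = 2*pi*f = 2*pi*607 = 3813.89 rad/s
v = a / omega = 0.694 / 3813.89 = 0.00018197 m/s


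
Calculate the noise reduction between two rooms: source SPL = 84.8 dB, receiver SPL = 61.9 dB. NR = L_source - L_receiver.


NR = L_source - L_receiver (difference between source and receiving room levels)
NR = 84.8 - 61.9 = 22.9 dB


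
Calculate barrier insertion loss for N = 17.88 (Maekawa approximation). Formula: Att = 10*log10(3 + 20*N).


3 + 20*N = 3 + 20*17.88 = 360.6
Att = 10*log10(360.6) = 25.57 dB


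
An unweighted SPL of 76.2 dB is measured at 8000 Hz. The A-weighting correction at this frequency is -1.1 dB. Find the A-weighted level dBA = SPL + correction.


A-weighting table: 8000 Hz -> -1.1 dB correction
SPL_A = SPL + correction = 76.2 + (-1.1) = 75.1 dBA
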